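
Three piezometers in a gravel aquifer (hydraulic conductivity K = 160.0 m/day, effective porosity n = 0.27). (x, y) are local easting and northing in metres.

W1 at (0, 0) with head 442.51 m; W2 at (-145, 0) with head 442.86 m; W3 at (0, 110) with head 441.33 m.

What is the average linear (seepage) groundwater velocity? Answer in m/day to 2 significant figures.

6.5 m/day

∂h/∂x = (442.86 − 442.51) / (-145 − 0) = -0.002414
∂h/∂y = (441.33 − 442.51) / (110 − 0) = -0.01073
|∇h| = √(-0.002414² + -0.01073²) = 0.011
Seepage velocity v = K·i/n = 160.0 × 0.011 / 0.27 = 6.519 m/day.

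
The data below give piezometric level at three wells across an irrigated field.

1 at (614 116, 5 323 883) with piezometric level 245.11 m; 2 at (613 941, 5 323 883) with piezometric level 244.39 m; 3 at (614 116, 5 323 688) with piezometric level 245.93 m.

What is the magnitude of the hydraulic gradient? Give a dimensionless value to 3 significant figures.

∂h/∂x = (244.39 − 245.11) / (613941 − 614116) = +0.004114
∂h/∂y = (245.93 − 245.11) / (5323688 − 5323883) = -0.004205
|∇h| = √(0.004114² + -0.004205²) = 0.005883

0.00588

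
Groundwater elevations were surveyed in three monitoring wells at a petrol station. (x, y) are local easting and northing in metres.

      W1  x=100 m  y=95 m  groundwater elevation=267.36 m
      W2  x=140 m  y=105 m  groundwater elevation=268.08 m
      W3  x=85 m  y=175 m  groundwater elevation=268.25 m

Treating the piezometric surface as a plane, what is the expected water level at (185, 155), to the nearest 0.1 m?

With h = a·x + b·y + c and W1 as origin, the differences give:
  40·a + 10·b = +0.72
  (-15)·a + 80·b = +0.89
Eliminate b (×80 and ×10, subtract): 3350·a = 48.700 → a = ∂h/∂x = +0.01454
Back-substitute: b = ∂h/∂y = +0.01385.
h(185, 155) = 267.36 + (+0.01454)·(85) + (+0.01385)·(60) = 267.36 +1.236 +0.831 = 269.427 m.

269.4 m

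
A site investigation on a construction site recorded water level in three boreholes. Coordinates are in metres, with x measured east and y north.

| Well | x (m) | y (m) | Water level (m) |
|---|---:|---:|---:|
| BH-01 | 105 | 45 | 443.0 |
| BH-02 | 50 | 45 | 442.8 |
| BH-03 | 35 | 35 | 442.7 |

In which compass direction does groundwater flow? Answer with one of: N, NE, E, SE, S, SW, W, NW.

SW

Differences from BH-01: to BH-02 (Δx, Δy, Δh) = (-55, 0, -0.2); to BH-03 = (-70, -10, -0.3).
Solve a·Δx + b·Δy = Δh: det = (-55)·(-10) − (-70)·0 = 550.
∂h/∂x = [(-0.2)·(-10) − (-0.3)·0] / 550 = +0.003636
∂h/∂y = [(-55)·(-0.3) − (-70)·(-0.2)] / 550 = +0.004545
Flow = −∇h = (-0.003636 east, -0.004545 north), which points southwest.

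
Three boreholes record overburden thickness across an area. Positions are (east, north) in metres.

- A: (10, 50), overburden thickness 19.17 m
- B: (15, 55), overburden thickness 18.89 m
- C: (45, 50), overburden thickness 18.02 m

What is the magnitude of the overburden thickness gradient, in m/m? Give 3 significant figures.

0.0402 m/m

Taking A as reference: B−A = (5, 5, -0.28); C−A = (35, 0, -1.15).
Solve a·Δx + b·Δy = Δd: det = 5·0 − 35·5 = -175.
∂d/∂x = [(-0.28)·0 − (-1.15)·5] / -175 = -0.03286
∂d/∂y = [5·(-1.15) − 35·(-0.28)] / -175 = -0.02314
|∇f| = √(-0.03286² + -0.02314²) = 0.04019 m/m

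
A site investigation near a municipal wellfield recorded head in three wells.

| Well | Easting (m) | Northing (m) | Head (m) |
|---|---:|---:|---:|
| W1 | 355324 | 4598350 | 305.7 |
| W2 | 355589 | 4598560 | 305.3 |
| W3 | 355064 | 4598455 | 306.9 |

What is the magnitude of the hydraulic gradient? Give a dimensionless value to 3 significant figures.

0.00441

Differences from W1: to W2 (Δx, Δy, Δh) = (265, 210, -0.4); to W3 = (-260, 105, +1.2).
Determinant of the coordinate differences = 265·105 − (-260)·210 = 82425.
∂h/∂x = [(-0.4)·105 − (+1.2)·210] / 82425 = -0.003567
∂h/∂y = [265·(+1.2) − (-260)·(-0.4)] / 82425 = +0.002596
|∇h| = √(-0.003567² + 0.002596²) = 0.004412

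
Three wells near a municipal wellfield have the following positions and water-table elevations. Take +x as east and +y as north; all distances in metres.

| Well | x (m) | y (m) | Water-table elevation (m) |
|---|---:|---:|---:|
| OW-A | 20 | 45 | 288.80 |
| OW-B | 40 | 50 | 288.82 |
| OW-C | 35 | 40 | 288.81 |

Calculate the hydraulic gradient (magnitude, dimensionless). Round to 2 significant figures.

With h = a·x + b·y + c and OW-A as origin, the differences give:
  20·a + 5·b = +0.02
  15·a + (-5)·b = +0.01
Eliminate b (×(-5) and ×5, subtract): -175·a = -0.150 → a = ∂h/∂x = +0.0008571
Back-substitute: b = ∂h/∂y = +0.0005714.
|∇h| = √(0.0008571² + 0.0005714²) = 0.00103

0.0010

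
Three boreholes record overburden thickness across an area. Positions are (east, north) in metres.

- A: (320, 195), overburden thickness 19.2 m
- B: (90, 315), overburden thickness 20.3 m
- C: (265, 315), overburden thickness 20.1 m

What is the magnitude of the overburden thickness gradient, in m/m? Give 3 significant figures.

Three-point gradient (reference A): Δ to B = (-230, 120, +1.1), Δ to C = (-55, 120, +0.9).
∂d/∂x = -0.001143, ∂d/∂y = +0.006976 (det = -21000).
|∇f| = √(-0.001143² + 0.006976²) = 0.007069 m/m

0.00707 m/m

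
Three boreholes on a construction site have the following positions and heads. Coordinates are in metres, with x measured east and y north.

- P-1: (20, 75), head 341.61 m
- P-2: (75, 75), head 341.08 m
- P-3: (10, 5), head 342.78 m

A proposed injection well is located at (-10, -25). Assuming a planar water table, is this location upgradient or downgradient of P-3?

With h = a·x + b·y + c and P-1 as origin, the differences give:
  55·a + 0·b = -0.53
  (-10)·a + (-70)·b = +1.17
Eliminate b (×(-70) and ×0, subtract): -3850·a = 37.100 → a = ∂h/∂x = -0.009636
Back-substitute: b = ∂h/∂y = -0.01534.
Head at (-10, -25) = 341.61 + (-0.009636)·(-30) + (-0.01534)·(-100) = 343.43 m.
That is higher than the 342.78 m at P-3, so the point is upgradient.

upgradient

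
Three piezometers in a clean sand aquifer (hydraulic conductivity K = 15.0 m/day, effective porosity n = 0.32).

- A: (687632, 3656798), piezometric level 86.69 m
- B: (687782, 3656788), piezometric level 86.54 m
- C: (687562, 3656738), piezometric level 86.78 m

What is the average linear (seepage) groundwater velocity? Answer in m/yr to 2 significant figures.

18 m/yr

With h = a·x + b·y + c and A as origin, the differences give:
  150·a + (-10)·b = -0.15
  (-70)·a + (-60)·b = +0.09
Eliminate b (×(-60) and ×(-10), subtract): -9700·a = 9.900 → a = ∂h/∂x = -0.001021
Back-substitute: b = ∂h/∂y = -0.0003093.
|∇h| = √(-0.001021² + -0.0003093²) = 0.001067
Seepage velocity v = K·i/n = 15.0 × 0.001067 / 0.32 = 0.05002 m/day = 18.27 m/yr.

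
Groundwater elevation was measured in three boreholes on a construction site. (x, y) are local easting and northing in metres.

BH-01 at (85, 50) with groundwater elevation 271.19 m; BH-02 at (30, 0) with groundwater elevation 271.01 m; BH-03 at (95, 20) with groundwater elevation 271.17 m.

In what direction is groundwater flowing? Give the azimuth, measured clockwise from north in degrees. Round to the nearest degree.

237°

With h = a·x + b·y + c and BH-01 as origin, the differences give:
  (-55)·a + (-50)·b = -0.18
  10·a + (-30)·b = -0.02
Eliminate b (×(-30) and ×(-50), subtract): 2150·a = 4.400 → a = ∂h/∂x = +0.002047
Back-substitute: b = ∂h/∂y = +0.001349.
Flow direction (−∇h) has components (-0.002047 E, -0.001349 N).
Azimuth = atan2(E, N) = atan2(-0.002047, -0.001349) = 236.6° ≈ 237°.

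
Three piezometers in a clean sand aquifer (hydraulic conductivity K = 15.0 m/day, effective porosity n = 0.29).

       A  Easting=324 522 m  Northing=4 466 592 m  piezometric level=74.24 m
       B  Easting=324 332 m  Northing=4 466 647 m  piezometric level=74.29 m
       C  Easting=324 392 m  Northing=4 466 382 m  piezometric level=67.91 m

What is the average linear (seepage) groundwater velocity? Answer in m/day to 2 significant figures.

Differences from A: to B (Δx, Δy, Δh) = (-190, 55, +0.05); to C = (-130, -210, -6.33).
Determinant of the coordinate differences = (-190)·(-210) − (-130)·55 = 47050.
∂h/∂x = [(+0.05)·(-210) − (-6.33)·55] / 47050 = +0.007176
∂h/∂y = [(-190)·(-6.33) − (-130)·(+0.05)] / 47050 = +0.02570
|∇h| = √(0.007176² + 0.02570²) = 0.02668
Seepage velocity v = K·i/n = 15.0 × 0.02668 / 0.29 = 1.38 m/day.

1.4 m/day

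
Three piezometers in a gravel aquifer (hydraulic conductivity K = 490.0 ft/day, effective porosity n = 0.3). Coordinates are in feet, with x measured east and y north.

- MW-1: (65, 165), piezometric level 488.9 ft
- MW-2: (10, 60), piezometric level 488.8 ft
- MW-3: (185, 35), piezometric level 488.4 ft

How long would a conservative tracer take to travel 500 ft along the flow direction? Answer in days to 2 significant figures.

With h = a·x + b·y + c and MW-1 as origin, the differences give:
  (-55)·a + (-105)·b = -0.1
  120·a + (-130)·b = -0.5
Eliminate b (×(-130) and ×(-105), subtract): 19750·a = -39.50 → a = ∂h/∂x = -0.002000
Back-substitute: b = ∂h/∂y = +0.002000.
|∇h| = √(-0.002000² + 0.002000²) = 0.002828
Seepage velocity v = K·i/n = 490.0 × 0.002828 / 0.3 = 4.619 ft/day.
t = 500 / 4.619 = 108.2 days.

110 days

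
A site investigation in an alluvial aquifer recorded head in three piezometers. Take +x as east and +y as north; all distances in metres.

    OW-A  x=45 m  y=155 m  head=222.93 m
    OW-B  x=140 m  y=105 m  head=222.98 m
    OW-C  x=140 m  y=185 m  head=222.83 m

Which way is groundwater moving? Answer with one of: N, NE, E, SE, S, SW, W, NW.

N

Differences from OW-A: to OW-B (Δx, Δy, Δh) = (95, -50, +0.05); to OW-C = (95, 30, -0.10).
Determinant of the coordinate differences = 95·30 − 95·(-50) = 7600.
∂h/∂x = [(+0.05)·30 − (-0.10)·(-50)] / 7600 = -0.0004605
∂h/∂y = [95·(-0.10) − 95·(+0.05)] / 7600 = -0.001875
Flow = −∇h = (+0.0004605 east, +0.001875 north), which points north.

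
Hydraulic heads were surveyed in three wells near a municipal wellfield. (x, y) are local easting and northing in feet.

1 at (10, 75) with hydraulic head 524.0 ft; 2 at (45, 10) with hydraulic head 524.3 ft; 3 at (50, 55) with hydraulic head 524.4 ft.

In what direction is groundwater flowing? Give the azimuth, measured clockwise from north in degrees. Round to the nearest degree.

Taking 1 as reference: 2−1 = (35, -65, +0.3); 3−1 = (40, -20, +0.4).
Determinant of the coordinate differences = 35·(-20) − 40·(-65) = 1900.
∂h/∂x = [(+0.3)·(-20) − (+0.4)·(-65)] / 1900 = +0.01053
∂h/∂y = [35·(+0.4) − 40·(+0.3)] / 1900 = +0.001053
Flow direction (−∇h) has components (-0.01053 E, -0.001053 N).
Azimuth = atan2(E, N) = atan2(-0.01053, -0.001053) = 264.3° ≈ 264°.

264°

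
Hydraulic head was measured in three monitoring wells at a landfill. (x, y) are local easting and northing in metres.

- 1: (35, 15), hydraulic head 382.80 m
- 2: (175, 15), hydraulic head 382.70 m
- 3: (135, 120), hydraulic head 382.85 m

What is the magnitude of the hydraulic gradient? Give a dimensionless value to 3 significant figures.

Taking 1 as reference: 2−1 = (140, 0, -0.10); 3−1 = (100, 105, +0.05).
Solve a·Δx + b·Δy = Δh: det = 140·105 − 100·0 = 14700.
∂h/∂x = [(-0.10)·105 − (+0.05)·0] / 14700 = -0.0007143
∂h/∂y = [140·(+0.05) − 100·(-0.10)] / 14700 = +0.001156
|∇h| = √(-0.0007143² + 0.001156²) = 0.001359

0.00136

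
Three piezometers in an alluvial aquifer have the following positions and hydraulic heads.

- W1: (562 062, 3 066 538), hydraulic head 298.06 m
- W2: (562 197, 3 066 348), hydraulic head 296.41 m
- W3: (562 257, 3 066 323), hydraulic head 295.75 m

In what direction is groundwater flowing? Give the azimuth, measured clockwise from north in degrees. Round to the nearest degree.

Taking W1 as reference: W2−W1 = (135, -190, -1.65); W3−W1 = (195, -215, -2.31).
Determinant of the coordinate differences = 135·(-215) − 195·(-190) = 8025.
∂h/∂x = [(-1.65)·(-215) − (-2.31)·(-190)] / 8025 = -0.01049
∂h/∂y = [135·(-2.31) − 195·(-1.65)] / 8025 = +0.001234
Flow direction (−∇h) has components (+0.01049 E, -0.001234 N).
Azimuth = atan2(E, N) = atan2(+0.01049, -0.001234) = 96.7° ≈ 097°.

097°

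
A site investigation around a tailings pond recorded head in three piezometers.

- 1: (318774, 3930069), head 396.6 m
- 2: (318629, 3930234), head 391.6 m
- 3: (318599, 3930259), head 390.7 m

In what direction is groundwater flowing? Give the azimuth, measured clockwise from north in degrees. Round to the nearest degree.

310°

Taking 1 as reference: 2−1 = (-145, 165, -5.0); 3−1 = (-175, 190, -5.9).
Determinant of the coordinate differences = (-145)·190 − (-175)·165 = 1325.
∂h/∂x = [(-5.0)·190 − (-5.9)·165] / 1325 = +0.01774
∂h/∂y = [(-145)·(-5.9) − (-175)·(-5.0)] / 1325 = -0.01472
Flow direction (−∇h) has components (-0.01774 E, +0.01472 N).
Azimuth = atan2(E, N) = atan2(-0.01774, +0.01472) = 309.7° ≈ 310°.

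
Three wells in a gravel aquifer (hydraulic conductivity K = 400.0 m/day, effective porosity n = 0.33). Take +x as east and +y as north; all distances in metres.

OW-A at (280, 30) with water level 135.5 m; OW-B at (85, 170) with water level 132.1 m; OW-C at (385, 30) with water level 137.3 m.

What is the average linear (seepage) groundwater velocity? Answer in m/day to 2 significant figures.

21 m/day

With h = a·x + b·y + c and OW-A as origin, the differences give:
  (-195)·a + 140·b = -3.4
  105·a + 0·b = +1.8
Eliminate b (×0 and ×140, subtract): -14700·a = -252.00 → a = ∂h/∂x = +0.01714
Back-substitute: b = ∂h/∂y = -0.0004082.
|∇h| = √(0.01714² + -0.0004082²) = 0.01714
Seepage velocity v = K·i/n = 400.0 × 0.01714 / 0.33 = 20.78 m/day.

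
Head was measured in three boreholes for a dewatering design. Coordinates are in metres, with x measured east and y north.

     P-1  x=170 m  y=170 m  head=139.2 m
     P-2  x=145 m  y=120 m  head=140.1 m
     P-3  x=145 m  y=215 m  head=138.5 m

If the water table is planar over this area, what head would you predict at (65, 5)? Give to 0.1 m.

142.2 m

Differences from P-1: to P-2 (Δx, Δy, Δh) = (-25, -50, +0.9); to P-3 = (-25, 45, -0.7).
Solve a·Δx + b·Δy = Δh: det = (-25)·45 − (-25)·(-50) = -2375.
∂h/∂x = [(+0.9)·45 − (-0.7)·(-50)] / -2375 = -0.002316
∂h/∂y = [(-25)·(-0.7) − (-25)·(+0.9)] / -2375 = -0.01684
h(65, 5) = 139.2 + (-0.002316)·(-105) + (-0.01684)·(-165) = 139.2 +0.243 +2.779 = 142.222 m.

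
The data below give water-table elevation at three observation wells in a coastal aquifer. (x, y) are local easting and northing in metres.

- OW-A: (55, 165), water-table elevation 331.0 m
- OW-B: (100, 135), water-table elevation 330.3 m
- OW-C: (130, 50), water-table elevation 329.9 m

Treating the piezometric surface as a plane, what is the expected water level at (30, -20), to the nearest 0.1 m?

331.6 m

With h = a·x + b·y + c and OW-A as origin, the differences give:
  45·a + (-30)·b = -0.7
  75·a + (-115)·b = -1.1
Eliminate b (×(-115) and ×(-30), subtract): -2925·a = 47.50 → a = ∂h/∂x = -0.01624
Back-substitute: b = ∂h/∂y = -0.001026.
h(30, -20) = 331.0 + (-0.01624)·(-25) + (-0.001026)·(-185) = 331.0 +0.406 +0.190 = 331.596 m.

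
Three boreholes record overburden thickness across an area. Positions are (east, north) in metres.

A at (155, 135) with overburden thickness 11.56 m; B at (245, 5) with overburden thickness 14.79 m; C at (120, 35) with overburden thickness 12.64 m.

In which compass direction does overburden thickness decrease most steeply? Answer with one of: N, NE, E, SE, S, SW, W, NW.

Differences from A: to B (Δx, Δy, Δh) = (90, -130, +3.23); to C = (-35, -100, +1.08).
Solve a·Δx + b·Δy = Δd: det = 90·(-100) − (-35)·(-130) = -13550.
∂d/∂x = [(+3.23)·(-100) − (+1.08)·(-130)] / -13550 = +0.01348
∂d/∂y = [90·(+1.08) − (-35)·(+3.23)] / -13550 = -0.01552
Steepest decrease is along −∇f = (-0.01348 E, +0.01552 N) → northwest.

NW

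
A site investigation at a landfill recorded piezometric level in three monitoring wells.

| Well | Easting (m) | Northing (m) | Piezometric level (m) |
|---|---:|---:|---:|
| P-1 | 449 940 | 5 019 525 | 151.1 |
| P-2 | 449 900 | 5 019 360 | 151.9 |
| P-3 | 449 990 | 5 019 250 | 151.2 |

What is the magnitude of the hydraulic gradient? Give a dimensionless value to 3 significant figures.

Taking P-1 as reference: P-2−P-1 = (-40, -165, +0.8); P-3−P-1 = (50, -275, +0.1).
Solve a·Δx + b·Δy = Δh: det = (-40)·(-275) − 50·(-165) = 19250.
∂h/∂x = [(+0.8)·(-275) − (+0.1)·(-165)] / 19250 = -0.01057
∂h/∂y = [(-40)·(+0.1) − 50·(+0.8)] / 19250 = -0.002286
|∇h| = √(-0.01057² + -0.002286²) = 0.01081

0.0108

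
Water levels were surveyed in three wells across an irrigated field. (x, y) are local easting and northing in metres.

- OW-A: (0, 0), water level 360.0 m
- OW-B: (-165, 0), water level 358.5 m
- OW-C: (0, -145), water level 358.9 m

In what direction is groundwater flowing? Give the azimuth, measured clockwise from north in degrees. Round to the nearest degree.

∂h/∂x = (358.5 − 360.0) / (-165 − 0) = +0.009091
∂h/∂y = (358.9 − 360.0) / (-145 − 0) = +0.007586
Flow direction (−∇h) has components (-0.009091 E, -0.007586 N).
Azimuth = atan2(E, N) = atan2(-0.009091, -0.007586) = 230.2° ≈ 230°.

230°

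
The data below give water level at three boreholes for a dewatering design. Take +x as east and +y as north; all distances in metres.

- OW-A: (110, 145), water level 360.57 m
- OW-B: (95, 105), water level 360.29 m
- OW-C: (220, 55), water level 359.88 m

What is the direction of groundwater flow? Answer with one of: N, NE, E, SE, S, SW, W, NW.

S

With h = a·x + b·y + c and OW-A as origin, the differences give:
  (-15)·a + (-40)·b = -0.28
  110·a + (-90)·b = -0.69
Eliminate b (×(-90) and ×(-40), subtract): 5750·a = -2.400 → a = ∂h/∂x = -0.0004174
Back-substitute: b = ∂h/∂y = +0.007157.
Flow = −∇h = (+0.0004174 east, -0.007157 north), which points south.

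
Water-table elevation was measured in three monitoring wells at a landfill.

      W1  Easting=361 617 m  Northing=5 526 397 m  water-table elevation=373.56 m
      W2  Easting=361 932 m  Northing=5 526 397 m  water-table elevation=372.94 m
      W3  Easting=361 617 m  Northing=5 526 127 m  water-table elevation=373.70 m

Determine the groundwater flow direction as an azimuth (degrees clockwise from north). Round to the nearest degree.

∂h/∂x = (372.94 − 373.56) / (361932 − 361617) = -0.001968
∂h/∂y = (373.70 − 373.56) / (5526127 − 5526397) = -0.0005185
Flow direction (−∇h) has components (+0.001968 E, +0.0005185 N).
Azimuth = atan2(E, N) = atan2(+0.001968, +0.0005185) = 75.2° ≈ 075°.

075°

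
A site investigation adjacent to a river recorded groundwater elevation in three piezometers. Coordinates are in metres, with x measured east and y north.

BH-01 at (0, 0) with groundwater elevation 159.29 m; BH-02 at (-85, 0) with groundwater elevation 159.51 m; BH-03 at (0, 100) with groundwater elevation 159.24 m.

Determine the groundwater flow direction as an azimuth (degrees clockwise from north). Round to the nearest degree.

∂h/∂x = (159.51 − 159.29) / (-85 − 0) = -0.002588
∂h/∂y = (159.24 − 159.29) / (100 − 0) = -0.0005000
Flow direction (−∇h) has components (+0.002588 E, +0.0005000 N).
Azimuth = atan2(E, N) = atan2(+0.002588, +0.0005000) = 79.1° ≈ 079°.

079°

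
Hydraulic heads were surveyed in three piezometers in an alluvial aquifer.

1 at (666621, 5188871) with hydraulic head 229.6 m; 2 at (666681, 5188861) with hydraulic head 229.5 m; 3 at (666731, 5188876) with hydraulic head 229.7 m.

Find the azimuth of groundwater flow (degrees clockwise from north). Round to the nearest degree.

Differences from 1: to 2 (Δx, Δy, Δh) = (60, -10, -0.1); to 3 = (110, 5, +0.1).
Solve a·Δx + b·Δy = Δh: det = 60·5 − 110·(-10) = 1400.
∂h/∂x = [(-0.1)·5 − (+0.1)·(-10)] / 1400 = +0.0003571
∂h/∂y = [60·(+0.1) − 110·(-0.1)] / 1400 = +0.01214
Flow direction (−∇h) has components (-0.0003571 E, -0.01214 N).
Azimuth = atan2(E, N) = atan2(-0.0003571, -0.01214) = 181.7° ≈ 182°.

182°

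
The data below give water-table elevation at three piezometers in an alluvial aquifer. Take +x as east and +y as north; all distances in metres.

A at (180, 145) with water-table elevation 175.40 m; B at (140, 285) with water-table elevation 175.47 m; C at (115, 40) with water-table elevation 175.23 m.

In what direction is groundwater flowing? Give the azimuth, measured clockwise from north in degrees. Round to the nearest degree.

235°

Differences from A: to B (Δx, Δy, Δh) = (-40, 140, +0.07); to C = (-65, -105, -0.17).
Determinant of the coordinate differences = (-40)·(-105) − (-65)·140 = 13300.
∂h/∂x = [(+0.07)·(-105) − (-0.17)·140] / 13300 = +0.001237
∂h/∂y = [(-40)·(-0.17) − (-65)·(+0.07)] / 13300 = +0.0008534
Flow direction (−∇h) has components (-0.001237 E, -0.0008534 N).
Azimuth = atan2(E, N) = atan2(-0.001237, -0.0008534) = 235.4° ≈ 235°.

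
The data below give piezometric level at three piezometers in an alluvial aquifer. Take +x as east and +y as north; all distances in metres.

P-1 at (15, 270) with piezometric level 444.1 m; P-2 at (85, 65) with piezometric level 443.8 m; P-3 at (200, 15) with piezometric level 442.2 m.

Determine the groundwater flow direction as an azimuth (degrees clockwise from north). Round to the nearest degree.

Three-point gradient (reference P-1): Δ to P-2 = (70, -205, -0.3), Δ to P-3 = (185, -255, -1.9).
∂h/∂x = -0.01559, ∂h/∂y = -0.003861 (det = 20075).
Flow direction (−∇h) has components (+0.01559 E, +0.003861 N).
Azimuth = atan2(E, N) = atan2(+0.01559, +0.003861) = 76.1° ≈ 076°.

076°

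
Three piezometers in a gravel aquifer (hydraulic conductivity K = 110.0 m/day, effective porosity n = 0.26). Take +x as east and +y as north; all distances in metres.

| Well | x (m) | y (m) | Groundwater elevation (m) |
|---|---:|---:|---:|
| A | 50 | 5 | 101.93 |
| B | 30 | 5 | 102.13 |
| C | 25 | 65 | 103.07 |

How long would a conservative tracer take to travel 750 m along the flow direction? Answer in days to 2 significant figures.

99 days

Three-point gradient (reference A): Δ to B = (-20, 0, +0.20), Δ to C = (-25, 60, +1.14).
∂h/∂x = -0.010000, ∂h/∂y = +0.01483 (det = -1200).
|∇h| = √(-0.010000² + 0.01483²) = 0.01789
Seepage velocity v = K·i/n = 110.0 × 0.01789 / 0.26 = 7.569 m/day.
t = 750 / 7.569 = 99.09 days.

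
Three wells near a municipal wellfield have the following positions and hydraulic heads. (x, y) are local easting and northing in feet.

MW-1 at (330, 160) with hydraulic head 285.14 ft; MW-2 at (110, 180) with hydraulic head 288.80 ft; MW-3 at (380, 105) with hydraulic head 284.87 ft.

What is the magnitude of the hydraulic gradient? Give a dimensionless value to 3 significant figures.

Taking MW-1 as reference: MW-2−MW-1 = (-220, 20, +3.66); MW-3−MW-1 = (50, -55, -0.27).
Solve a·Δx + b·Δy = Δh: det = (-220)·(-55) − 50·20 = 11100.
∂h/∂x = [(+3.66)·(-55) − (-0.27)·20] / 11100 = -0.01765
∂h/∂y = [(-220)·(-0.27) − 50·(+3.66)] / 11100 = -0.01114
|∇h| = √(-0.01765² + -0.01114²) = 0.02087

0.0209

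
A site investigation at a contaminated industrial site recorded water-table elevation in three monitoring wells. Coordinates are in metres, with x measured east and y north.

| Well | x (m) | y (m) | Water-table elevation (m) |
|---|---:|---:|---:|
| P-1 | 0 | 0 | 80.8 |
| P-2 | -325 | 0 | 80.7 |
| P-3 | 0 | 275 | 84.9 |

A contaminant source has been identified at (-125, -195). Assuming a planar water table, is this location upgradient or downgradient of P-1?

∂h/∂x = (80.7 − 80.8) / (-325 − 0) = +0.0003077
∂h/∂y = (84.9 − 80.8) / (275 − 0) = +0.01491
Head at (-125, -195) = 80.8 + (+0.0003077)·(-125) + (+0.01491)·(-195) = 77.85 m.
That is lower than the 80.8 m at P-1, so the point is downgradient.

downgradient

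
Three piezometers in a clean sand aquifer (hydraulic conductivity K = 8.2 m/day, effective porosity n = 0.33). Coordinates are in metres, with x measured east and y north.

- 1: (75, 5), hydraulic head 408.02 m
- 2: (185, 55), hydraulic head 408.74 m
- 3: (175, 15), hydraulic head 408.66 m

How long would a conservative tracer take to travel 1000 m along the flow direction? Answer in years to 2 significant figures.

With h = a·x + b·y + c and 1 as origin, the differences give:
  110·a + 50·b = +0.72
  100·a + 10·b = +0.64
Eliminate b (×10 and ×50, subtract): -3900·a = -24.800 → a = ∂h/∂x = +0.006359
Back-substitute: b = ∂h/∂y = +0.0004103.
|∇h| = √(0.006359² + 0.0004103²) = 0.006372
Seepage velocity v = K·i/n = 8.2 × 0.006372 / 0.33 = 0.1583 m/day.
t = 1000 / 0.1583 = 6317 days = 17.3 years.

17 years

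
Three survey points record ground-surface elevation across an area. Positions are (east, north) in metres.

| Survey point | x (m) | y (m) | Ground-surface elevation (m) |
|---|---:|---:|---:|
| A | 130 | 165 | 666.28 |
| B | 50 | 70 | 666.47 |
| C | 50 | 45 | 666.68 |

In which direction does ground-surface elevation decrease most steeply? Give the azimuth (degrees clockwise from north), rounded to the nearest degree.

Differences from A: to B (Δx, Δy, Δh) = (-80, -95, +0.19); to C = (-80, -120, +0.40).
Determinant of the coordinate differences = (-80)·(-120) − (-80)·(-95) = 2000.
∂z/∂x = [(+0.19)·(-120) − (+0.40)·(-95)] / 2000 = +0.007600
∂z/∂y = [(-80)·(+0.40) − (-80)·(+0.19)] / 2000 = -0.008400
Steepest decrease is along −∇f: components (-0.007600 E, +0.008400 N).
Azimuth = atan2(-0.007600, +0.008400) = 317.9° ≈ 318°.

318°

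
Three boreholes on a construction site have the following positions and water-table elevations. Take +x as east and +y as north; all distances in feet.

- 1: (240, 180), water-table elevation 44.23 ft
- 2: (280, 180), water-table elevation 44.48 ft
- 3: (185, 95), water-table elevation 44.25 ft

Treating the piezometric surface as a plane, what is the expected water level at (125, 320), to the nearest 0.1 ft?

Taking 1 as reference: 2−1 = (40, 0, +0.25); 3−1 = (-55, -85, +0.02).
Determinant of the coordinate differences = 40·(-85) − (-55)·0 = -3400.
∂h/∂x = [(+0.25)·(-85) − (+0.02)·0] / -3400 = +0.006250
∂h/∂y = [40·(+0.02) − (-55)·(+0.25)] / -3400 = -0.004279
h(125, 320) = 44.23 + (+0.006250)·(-115) + (-0.004279)·(140) = 44.23 -0.719 -0.599 = 42.912 ft.

42.9 ft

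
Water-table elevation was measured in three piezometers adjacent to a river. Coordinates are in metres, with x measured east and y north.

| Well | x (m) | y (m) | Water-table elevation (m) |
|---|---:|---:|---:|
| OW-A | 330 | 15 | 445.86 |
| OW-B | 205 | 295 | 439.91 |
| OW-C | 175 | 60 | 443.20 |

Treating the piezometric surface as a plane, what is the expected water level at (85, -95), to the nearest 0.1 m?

444.5 m

With h = a·x + b·y + c and OW-A as origin, the differences give:
  (-125)·a + 280·b = -5.95
  (-155)·a + 45·b = -2.66
Eliminate b (×45 and ×280, subtract): 37775·a = 477.050 → a = ∂h/∂x = +0.01263
Back-substitute: b = ∂h/∂y = -0.01561.
h(85, -95) = 445.86 + (+0.01263)·(-245) + (-0.01561)·(-110) = 445.86 -3.094 +1.717 = 444.483 m.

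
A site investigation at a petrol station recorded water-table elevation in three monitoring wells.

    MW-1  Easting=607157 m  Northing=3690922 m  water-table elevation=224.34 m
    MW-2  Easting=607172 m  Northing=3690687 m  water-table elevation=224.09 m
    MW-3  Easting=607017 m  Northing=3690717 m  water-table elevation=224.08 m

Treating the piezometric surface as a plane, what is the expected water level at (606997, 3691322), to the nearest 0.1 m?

Differences from MW-1: to MW-2 (Δx, Δy, Δh) = (15, -235, -0.25); to MW-3 = (-140, -205, -0.26).
Determinant of the coordinate differences = 15·(-205) − (-140)·(-235) = -35975.
∂h/∂x = [(-0.25)·(-205) − (-0.26)·(-235)] / -35975 = +0.0002738
∂h/∂y = [15·(-0.26) − (-140)·(-0.25)] / -35975 = +0.001081
h(606997, 3691322) = 224.34 + (+0.0002738)·(-160) + (+0.001081)·(400) = 224.34 -0.044 +0.433 = 224.729 m.

224.7 m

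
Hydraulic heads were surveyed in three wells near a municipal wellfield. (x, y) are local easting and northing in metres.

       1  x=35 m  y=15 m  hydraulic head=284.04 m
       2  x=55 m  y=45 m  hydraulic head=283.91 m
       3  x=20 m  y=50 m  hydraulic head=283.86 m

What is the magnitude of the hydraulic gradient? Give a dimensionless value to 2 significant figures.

With h = a·x + b·y + c and 1 as origin, the differences give:
  20·a + 30·b = -0.13
  (-15)·a + 35·b = -0.18
Eliminate b (×35 and ×30, subtract): 1150·a = 0.850 → a = ∂h/∂x = +0.0007391
Back-substitute: b = ∂h/∂y = -0.004826.
|∇h| = √(0.0007391² + -0.004826²) = 0.004882

0.0049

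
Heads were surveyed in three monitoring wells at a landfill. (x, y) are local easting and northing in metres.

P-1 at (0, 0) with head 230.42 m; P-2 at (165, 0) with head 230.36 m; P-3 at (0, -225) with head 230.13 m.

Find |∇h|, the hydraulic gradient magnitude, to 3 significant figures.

0.00134

∂h/∂x = (230.36 − 230.42) / (165 − 0) = -0.0003636
∂h/∂y = (230.13 − 230.42) / (-225 − 0) = +0.001289
|∇h| = √(-0.0003636² + 0.001289²) = 0.001339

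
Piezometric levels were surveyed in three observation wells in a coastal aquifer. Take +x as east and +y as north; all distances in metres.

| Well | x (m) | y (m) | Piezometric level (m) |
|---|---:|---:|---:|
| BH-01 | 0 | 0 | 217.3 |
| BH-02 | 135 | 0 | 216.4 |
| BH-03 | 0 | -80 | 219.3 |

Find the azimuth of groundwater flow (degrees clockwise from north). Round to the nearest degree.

∂h/∂x = (216.4 − 217.3) / (135 − 0) = -0.006667
∂h/∂y = (219.3 − 217.3) / (-80 − 0) = -0.02500
Flow direction (−∇h) has components (+0.006667 E, +0.02500 N).
Azimuth = atan2(E, N) = atan2(+0.006667, +0.02500) = 14.9° ≈ 015°.

015°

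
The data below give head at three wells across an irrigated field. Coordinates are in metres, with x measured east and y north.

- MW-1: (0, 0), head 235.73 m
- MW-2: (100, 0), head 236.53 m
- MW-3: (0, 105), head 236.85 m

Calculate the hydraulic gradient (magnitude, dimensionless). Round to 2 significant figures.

0.013

∂h/∂x = (236.53 − 235.73) / (100 − 0) = +0.008000
∂h/∂y = (236.85 − 235.73) / (105 − 0) = +0.01067
|∇h| = √(0.008000² + 0.01067²) = 0.01334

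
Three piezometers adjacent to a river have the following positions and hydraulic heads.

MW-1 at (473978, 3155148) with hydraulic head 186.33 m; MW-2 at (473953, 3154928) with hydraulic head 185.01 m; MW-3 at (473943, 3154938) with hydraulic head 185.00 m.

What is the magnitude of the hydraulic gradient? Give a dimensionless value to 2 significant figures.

0.0082

Differences from MW-1: to MW-2 (Δx, Δy, Δh) = (-25, -220, -1.32); to MW-3 = (-35, -210, -1.33).
Determinant of the coordinate differences = (-25)·(-210) − (-35)·(-220) = -2450.
∂h/∂x = [(-1.32)·(-210) − (-1.33)·(-220)] / -2450 = +0.006286
∂h/∂y = [(-25)·(-1.33) − (-35)·(-1.32)] / -2450 = +0.005286
|∇h| = √(0.006286² + 0.005286²) = 0.008213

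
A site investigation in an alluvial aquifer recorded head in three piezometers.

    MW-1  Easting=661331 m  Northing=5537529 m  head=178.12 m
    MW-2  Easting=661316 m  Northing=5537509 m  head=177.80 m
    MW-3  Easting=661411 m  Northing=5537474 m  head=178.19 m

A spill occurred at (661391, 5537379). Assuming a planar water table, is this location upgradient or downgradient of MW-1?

downgradient

With h = a·x + b·y + c and MW-1 as origin, the differences give:
  (-15)·a + (-20)·b = -0.32
  80·a + (-55)·b = +0.07
Eliminate b (×(-55) and ×(-20), subtract): 2425·a = 19.000 → a = ∂h/∂x = +0.007835
Back-substitute: b = ∂h/∂y = +0.01012.
Head at (661391, 5537379) = 178.12 + (+0.007835)·(60) + (+0.01012)·(-150) = 177.07 m.
That is lower than the 178.12 m at MW-1, so the point is downgradient.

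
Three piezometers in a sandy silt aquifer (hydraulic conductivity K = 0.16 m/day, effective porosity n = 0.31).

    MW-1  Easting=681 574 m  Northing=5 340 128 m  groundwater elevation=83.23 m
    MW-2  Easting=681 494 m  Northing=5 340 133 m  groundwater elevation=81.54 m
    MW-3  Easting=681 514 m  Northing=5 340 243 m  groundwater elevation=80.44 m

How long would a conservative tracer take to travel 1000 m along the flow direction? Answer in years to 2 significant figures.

Differences from MW-1: to MW-2 (Δx, Δy, Δh) = (-80, 5, -1.69); to MW-3 = (-60, 115, -2.79).
Determinant of the coordinate differences = (-80)·115 − (-60)·5 = -8900.
∂h/∂x = [(-1.69)·115 − (-2.79)·5] / -8900 = +0.02027
∂h/∂y = [(-80)·(-2.79) − (-60)·(-1.69)] / -8900 = -0.01369
|∇h| = √(0.02027² + -0.01369²) = 0.02446
Seepage velocity v = K·i/n = 0.16 × 0.02446 / 0.31 = 0.01262 m/day.
t = 1000 / 0.01262 = 7.924e+04 days = 217 years.

220 years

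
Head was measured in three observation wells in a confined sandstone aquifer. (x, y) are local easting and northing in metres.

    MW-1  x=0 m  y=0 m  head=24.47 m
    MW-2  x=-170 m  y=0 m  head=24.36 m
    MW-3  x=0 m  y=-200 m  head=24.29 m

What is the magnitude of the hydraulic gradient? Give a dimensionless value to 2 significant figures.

0.0011

∂h/∂x = (24.36 − 24.47) / (-170 − 0) = +0.0006471
∂h/∂y = (24.29 − 24.47) / (-200 − 0) = +0.0009000
|∇h| = √(0.0006471² + 0.0009000²) = 0.001108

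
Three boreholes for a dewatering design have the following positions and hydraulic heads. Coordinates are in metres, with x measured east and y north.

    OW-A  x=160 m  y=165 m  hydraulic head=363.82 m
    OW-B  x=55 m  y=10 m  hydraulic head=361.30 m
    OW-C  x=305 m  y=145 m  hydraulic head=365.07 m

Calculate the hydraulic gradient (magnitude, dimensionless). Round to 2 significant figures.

0.014

Differences from OW-A: to OW-B (Δx, Δy, Δh) = (-105, -155, -2.52); to OW-C = (145, -20, +1.25).
Determinant of the coordinate differences = (-105)·(-20) − 145·(-155) = 24575.
∂h/∂x = [(-2.52)·(-20) − (+1.25)·(-155)] / 24575 = +0.009935
∂h/∂y = [(-105)·(+1.25) − 145·(-2.52)] / 24575 = +0.009528
|∇h| = √(0.009935² + 0.009528²) = 0.01377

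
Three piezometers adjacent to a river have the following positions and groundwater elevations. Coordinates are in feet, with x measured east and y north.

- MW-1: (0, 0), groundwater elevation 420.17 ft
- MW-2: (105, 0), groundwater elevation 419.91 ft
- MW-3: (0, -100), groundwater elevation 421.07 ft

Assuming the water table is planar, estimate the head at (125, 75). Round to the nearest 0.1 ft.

419.2 ft

∂h/∂x = (419.91 − 420.17) / (105 − 0) = -0.002476
∂h/∂y = (421.07 − 420.17) / (-100 − 0) = -0.009000
h(125, 75) = 420.17 + (-0.002476)·(125) + (-0.009000)·(75) = 420.17 -0.310 -0.675 = 419.185 ft.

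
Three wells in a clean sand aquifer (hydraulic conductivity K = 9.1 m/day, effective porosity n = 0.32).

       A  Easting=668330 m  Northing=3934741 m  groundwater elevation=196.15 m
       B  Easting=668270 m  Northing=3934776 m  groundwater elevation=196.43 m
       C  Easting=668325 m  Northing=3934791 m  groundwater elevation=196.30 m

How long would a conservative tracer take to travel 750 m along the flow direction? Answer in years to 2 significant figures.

18 years

With h = a·x + b·y + c and A as origin, the differences give:
  (-60)·a + 35·b = +0.28
  (-5)·a + 50·b = +0.15
Eliminate b (×50 and ×35, subtract): -2825·a = 8.750 → a = ∂h/∂x = -0.003097
Back-substitute: b = ∂h/∂y = +0.002690.
|∇h| = √(-0.003097² + 0.002690²) = 0.004102
Seepage velocity v = K·i/n = 9.1 × 0.004102 / 0.32 = 0.1167 m/day.
t = 750 / 0.1167 = 6427 days = 17.6 years.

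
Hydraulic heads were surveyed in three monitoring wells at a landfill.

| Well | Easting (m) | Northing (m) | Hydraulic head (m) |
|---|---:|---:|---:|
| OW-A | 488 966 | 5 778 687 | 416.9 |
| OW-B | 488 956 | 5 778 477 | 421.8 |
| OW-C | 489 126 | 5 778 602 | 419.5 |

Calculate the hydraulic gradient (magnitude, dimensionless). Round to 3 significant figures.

Taking OW-A as reference: OW-B−OW-A = (-10, -210, +4.9); OW-C−OW-A = (160, -85, +2.6).
Determinant of the coordinate differences = (-10)·(-85) − 160·(-210) = 34450.
∂h/∂x = [(+4.9)·(-85) − (+2.6)·(-210)] / 34450 = +0.003759
∂h/∂y = [(-10)·(+2.6) − 160·(+4.9)] / 34450 = -0.02351
|∇h| = √(0.003759² + -0.02351²) = 0.02381

0.0238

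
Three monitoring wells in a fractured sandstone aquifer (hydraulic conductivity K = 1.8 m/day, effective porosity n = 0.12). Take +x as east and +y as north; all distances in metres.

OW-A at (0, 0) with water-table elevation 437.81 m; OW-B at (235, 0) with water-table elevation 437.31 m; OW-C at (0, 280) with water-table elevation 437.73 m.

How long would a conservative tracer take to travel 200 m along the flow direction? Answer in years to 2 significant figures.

∂h/∂x = (437.31 − 437.81) / (235 − 0) = -0.002128
∂h/∂y = (437.73 − 437.81) / (280 − 0) = -0.0002857
|∇h| = √(-0.002128² + -0.0002857²) = 0.002147
Seepage velocity v = K·i/n = 1.8 × 0.002147 / 0.12 = 0.03221 m/day.
t = 200 / 0.03221 = 6209 days = 17 years.

17 years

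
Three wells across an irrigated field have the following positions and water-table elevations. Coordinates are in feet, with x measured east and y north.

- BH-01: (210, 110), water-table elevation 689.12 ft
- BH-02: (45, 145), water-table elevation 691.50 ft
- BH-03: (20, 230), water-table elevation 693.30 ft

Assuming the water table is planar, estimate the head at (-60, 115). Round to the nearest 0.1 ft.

With h = a·x + b·y + c and BH-01 as origin, the differences give:
  (-165)·a + 35·b = +2.38
  (-190)·a + 120·b = +4.18
Eliminate b (×120 and ×35, subtract): -13150·a = 139.300 → a = ∂h/∂x = -0.01059
Back-substitute: b = ∂h/∂y = +0.01806.
h(-60, 115) = 689.12 + (-0.01059)·(-270) + (+0.01806)·(5) = 689.12 +2.860 +0.090 = 692.070 ft.

692.1 ft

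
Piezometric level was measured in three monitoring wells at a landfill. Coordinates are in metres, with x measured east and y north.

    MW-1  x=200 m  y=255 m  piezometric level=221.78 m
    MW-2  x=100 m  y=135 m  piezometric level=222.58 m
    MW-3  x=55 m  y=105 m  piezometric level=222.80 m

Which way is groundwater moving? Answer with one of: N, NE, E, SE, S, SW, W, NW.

N

Three-point gradient (reference MW-1): Δ to MW-2 = (-100, -120, +0.80), Δ to MW-3 = (-145, -150, +1.02).
∂h/∂x = -0.0010000, ∂h/∂y = -0.005833 (det = -2400).
Flow = −∇h = (+0.0010000 east, +0.005833 north), which points north.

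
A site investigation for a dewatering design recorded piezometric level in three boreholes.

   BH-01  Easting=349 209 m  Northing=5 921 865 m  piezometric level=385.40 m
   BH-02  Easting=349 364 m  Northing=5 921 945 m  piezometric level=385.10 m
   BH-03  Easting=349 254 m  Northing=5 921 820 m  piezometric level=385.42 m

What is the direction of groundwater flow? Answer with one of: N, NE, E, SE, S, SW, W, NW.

Taking BH-01 as reference: BH-02−BH-01 = (155, 80, -0.30); BH-03−BH-01 = (45, -45, +0.02).
Determinant of the coordinate differences = 155·(-45) − 45·80 = -10575.
∂h/∂x = [(-0.30)·(-45) − (+0.02)·80] / -10575 = -0.001125
∂h/∂y = [155·(+0.02) − 45·(-0.30)] / -10575 = -0.001570
Flow = −∇h = (+0.001125 east, +0.001570 north), which points northeast.

NE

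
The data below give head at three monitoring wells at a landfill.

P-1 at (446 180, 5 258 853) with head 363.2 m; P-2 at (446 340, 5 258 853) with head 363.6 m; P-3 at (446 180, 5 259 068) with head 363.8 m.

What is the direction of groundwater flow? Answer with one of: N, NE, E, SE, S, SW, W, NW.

SW

∂h/∂x = (363.6 − 363.2) / (446340 − 446180) = +0.002500
∂h/∂y = (363.8 − 363.2) / (5259068 − 5258853) = +0.002791
Flow = −∇h = (-0.002500 east, -0.002791 north), which points southwest.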